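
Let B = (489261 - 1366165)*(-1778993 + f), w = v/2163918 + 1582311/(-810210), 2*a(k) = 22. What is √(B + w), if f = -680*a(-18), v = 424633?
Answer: 2*√8359933481045507727202349378113635/146102333565 ≈ 1.2516e+6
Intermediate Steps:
a(k) = 11 (a(k) = (½)*22 = 11)
f = -7480 (f = -680*11 = -7480)
w = -256662445964/146102333565 (w = 424633/2163918 + 1582311/(-810210) = 424633*(1/2163918) + 1582311*(-1/810210) = 424633/2163918 - 527437/270070 = -256662445964/146102333565 ≈ -1.7567)
B = 1566565319592 (B = (489261 - 1366165)*(-1778993 - 7480) = -876904*(-1786473) = 1566565319592)
√(B + w) = √(1566565319592 - 256662445964/146102333565) = √(228878848874134551259516/146102333565) = 2*√8359933481045507727202349378113635/146102333565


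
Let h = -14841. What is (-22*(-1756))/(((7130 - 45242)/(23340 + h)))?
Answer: -13680557/1588 ≈ -8615.0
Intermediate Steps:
(-22*(-1756))/(((7130 - 45242)/(23340 + h))) = (-22*(-1756))/(((7130 - 45242)/(23340 - 14841))) = 38632/((-38112/8499)) = 38632/((-38112*1/8499)) = 38632/(-12704/2833) = 38632*(-2833/12704) = -13680557/1588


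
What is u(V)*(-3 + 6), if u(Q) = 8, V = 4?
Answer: 24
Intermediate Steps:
u(V)*(-3 + 6) = 8*(-3 + 6) = 8*3 = 24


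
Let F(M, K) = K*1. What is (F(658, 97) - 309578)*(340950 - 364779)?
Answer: 7374622749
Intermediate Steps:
F(M, K) = K
(F(658, 97) - 309578)*(340950 - 364779) = (97 - 309578)*(340950 - 364779) = -309481*(-23829) = 7374622749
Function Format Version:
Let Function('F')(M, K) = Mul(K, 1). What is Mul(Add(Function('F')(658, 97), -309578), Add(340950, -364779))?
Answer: 7374622749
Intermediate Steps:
Function('F')(M, K) = K
Mul(Add(Function('F')(658, 97), -309578), Add(340950, -364779)) = Mul(Add(97, -309578), Add(340950, -364779)) = Mul(-309481, -23829) = 7374622749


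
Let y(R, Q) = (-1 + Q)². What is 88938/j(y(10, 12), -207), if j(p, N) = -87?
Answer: -29646/29 ≈ -1022.3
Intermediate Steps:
88938/j(y(10, 12), -207) = 88938/(-87) = 88938*(-1/87) = -29646/29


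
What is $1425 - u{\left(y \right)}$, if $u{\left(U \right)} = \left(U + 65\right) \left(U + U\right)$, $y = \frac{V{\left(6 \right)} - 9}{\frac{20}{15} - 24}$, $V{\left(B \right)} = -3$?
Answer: $\frac{391773}{289} \approx 1355.6$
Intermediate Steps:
$y = \frac{9}{17}$ ($y = \frac{-3 - 9}{\frac{20}{15} - 24} = - \frac{12}{20 \cdot \frac{1}{15} - 24} = - \frac{12}{\frac{4}{3} - 24} = - \frac{12}{- \frac{68}{3}} = \left(-12\right) \left(- \frac{3}{68}\right) = \frac{9}{17} \approx 0.52941$)
$u{\left(U \right)} = 2 U \left(65 + U\right)$ ($u{\left(U \right)} = \left(65 + U\right) 2 U = 2 U \left(65 + U\right)$)
$1425 - u{\left(y \right)} = 1425 - 2 \cdot \frac{9}{17} \left(65 + \frac{9}{17}\right) = 1425 - 2 \cdot \frac{9}{17} \cdot \frac{1114}{17} = 1425 - \frac{20052}{289} = \frac{391773}{289}$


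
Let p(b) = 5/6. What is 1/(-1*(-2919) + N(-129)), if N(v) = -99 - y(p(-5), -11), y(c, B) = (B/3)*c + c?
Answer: 9/25400 ≈ 0.00035433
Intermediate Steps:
p(b) = 5/6 (p(b) = 5*(1/6) = 5/6)
y(c, B) = c + B*c/3 (y(c, B) = (B*(1/3))*c + c = (B/3)*c + c = B*c/3 + c = c + B*c/3)
N(v) = -871/9 (N(v) = -99 - 5*(3 - 11)/(3*6) = -99 - 5*(-8)/(3*6) = -99 - 1*(-20/9) = -99 + 20/9 = -871/9)
1/(-1*(-2919) + N(-129)) = 1/(-1*(-2919) - 871/9) = 1/(2919 - 871/9) = 1/(25400/9) = 9/25400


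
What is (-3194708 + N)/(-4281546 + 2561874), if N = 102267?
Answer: 3092441/1719672 ≈ 1.7983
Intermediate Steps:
(-3194708 + N)/(-4281546 + 2561874) = (-3194708 + 102267)/(-4281546 + 2561874) = -3092441/(-1719672) = -3092441*(-1/1719672) = 3092441/1719672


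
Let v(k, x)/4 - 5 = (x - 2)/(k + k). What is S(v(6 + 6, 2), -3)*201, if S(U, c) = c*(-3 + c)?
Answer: 3618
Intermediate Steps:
v(k, x) = 20 + 2*(-2 + x)/k (v(k, x) = 20 + 4*((x - 2)/(k + k)) = 20 + 4*((-2 + x)/((2*k))) = 20 + 4*((-2 + x)*(1/(2*k))) = 20 + 4*((-2 + x)/(2*k)) = 20 + 2*(-2 + x)/k)
S(v(6 + 6, 2), -3)*201 = -3*(-3 - 3)*201 = -3*(-6)*201 = 18*201 = 3618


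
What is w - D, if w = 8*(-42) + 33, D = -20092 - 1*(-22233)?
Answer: -2444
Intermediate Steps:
D = 2141 (D = -20092 + 22233 = 2141)
w = -303 (w = -336 + 33 = -303)
w - D = -303 - 1*2141 = -303 - 2141 = -2444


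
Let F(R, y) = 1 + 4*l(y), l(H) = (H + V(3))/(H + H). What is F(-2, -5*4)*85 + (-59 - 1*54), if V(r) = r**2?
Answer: 131/2 ≈ 65.500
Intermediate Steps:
l(H) = (9 + H)/(2*H) (l(H) = (H + 3**2)/(H + H) = (H + 9)/((2*H)) = (9 + H)*(1/(2*H)) = (9 + H)/(2*H))
F(R, y) = 1 + 2*(9 + y)/y (F(R, y) = 1 + 4*((9 + y)/(2*y)) = 1 + 2*(9 + y)/y)
F(-2, -5*4)*85 + (-59 - 1*54) = (3 + 18/((-5*4)))*85 + (-59 - 1*54) = (3 + 18/(-20))*85 + (-59 - 54) = (3 + 18*(-1/20))*85 - 113 = (3 - 9/10)*85 - 113 = (21/10)*85 - 113 = 357/2 - 113 = 131/2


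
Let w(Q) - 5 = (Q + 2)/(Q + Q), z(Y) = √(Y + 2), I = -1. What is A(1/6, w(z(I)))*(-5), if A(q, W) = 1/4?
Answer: -5/4 ≈ -1.2500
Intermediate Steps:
z(Y) = √(2 + Y)
w(Q) = 5 + (2 + Q)/(2*Q) (w(Q) = 5 + (Q + 2)/(Q + Q) = 5 + (2 + Q)/((2*Q)) = 5 + (2 + Q)*(1/(2*Q)) = 5 + (2 + Q)/(2*Q))
A(q, W) = ¼
A(1/6, w(z(I)))*(-5) = (¼)*(-5) = -5/4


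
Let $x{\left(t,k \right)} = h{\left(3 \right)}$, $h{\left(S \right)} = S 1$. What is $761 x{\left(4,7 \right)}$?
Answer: $2283$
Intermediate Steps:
$h{\left(S \right)} = S$
$x{\left(t,k \right)} = 3$
$761 x{\left(4,7 \right)} = 761 \cdot 3 = 2283$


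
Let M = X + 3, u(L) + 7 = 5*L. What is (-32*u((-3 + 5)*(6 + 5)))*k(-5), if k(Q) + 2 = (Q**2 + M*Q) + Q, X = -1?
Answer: -26368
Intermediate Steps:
u(L) = -7 + 5*L
M = 2 (M = -1 + 3 = 2)
k(Q) = -2 + Q**2 + 3*Q (k(Q) = -2 + ((Q**2 + 2*Q) + Q) = -2 + (Q**2 + 3*Q) = -2 + Q**2 + 3*Q)
(-32*u((-3 + 5)*(6 + 5)))*k(-5) = (-32*(-7 + 5*((-3 + 5)*(6 + 5))))*(-2 + (-5)**2 + 3*(-5)) = (-32*(-7 + 5*(2*11)))*(-2 + 25 - 15) = -32*(-7 + 5*22)*8 = -32*(-7 + 110)*8 = -32*103*8 = -3296*8 = -26368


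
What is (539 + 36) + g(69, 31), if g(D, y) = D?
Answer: 644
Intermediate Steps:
(539 + 36) + g(69, 31) = (539 + 36) + 69 = 575 + 69 = 644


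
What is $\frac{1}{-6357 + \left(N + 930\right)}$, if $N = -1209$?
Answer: $- \frac{1}{6636} \approx -0.00015069$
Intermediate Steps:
$\frac{1}{-6357 + \left(N + 930\right)} = \frac{1}{-6357 + \left(-1209 + 930\right)} = \frac{1}{-6357 - 279} = \frac{1}{-6636} = - \frac{1}{6636}$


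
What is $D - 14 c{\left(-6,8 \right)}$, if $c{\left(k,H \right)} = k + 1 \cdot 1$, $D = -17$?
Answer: $53$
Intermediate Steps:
$c{\left(k,H \right)} = 1 + k$ ($c{\left(k,H \right)} = k + 1 = 1 + k$)
$D - 14 c{\left(-6,8 \right)} = -17 - 14 \left(1 - 6\right) = -17 - -70 = -17 + 70 = 53$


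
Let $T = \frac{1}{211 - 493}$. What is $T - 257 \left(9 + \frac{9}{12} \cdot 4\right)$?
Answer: $- \frac{869689}{282} \approx -3084.0$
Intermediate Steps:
$T = - \frac{1}{282}$ ($T = \frac{1}{-282} = - \frac{1}{282} \approx -0.0035461$)
$T - 257 \left(9 + \frac{9}{12} \cdot 4\right) = - \frac{1}{282} - 257 \left(9 + \frac{9}{12} \cdot 4\right) = - \frac{1}{282} - 257 \left(9 + 9 \cdot \frac{1}{12} \cdot 4\right) = - \frac{1}{282} - 257 \left(9 + \frac{3}{4} \cdot 4\right) = - \frac{1}{282} - 257 \left(9 + 3\right) = - \frac{1}{282} - 3084 = - \frac{869689}{282}$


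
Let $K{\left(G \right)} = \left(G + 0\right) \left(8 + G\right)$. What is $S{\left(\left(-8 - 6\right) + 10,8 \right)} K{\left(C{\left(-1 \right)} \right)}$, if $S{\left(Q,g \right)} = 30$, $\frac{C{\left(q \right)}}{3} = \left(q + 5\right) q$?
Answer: $1440$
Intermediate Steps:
$C{\left(q \right)} = 3 q \left(5 + q\right)$ ($C{\left(q \right)} = 3 \left(q + 5\right) q = 3 \left(5 + q\right) q = 3 q \left(5 + q\right)$)
$K{\left(G \right)} = G \left(8 + G\right)$
$S{\left(\left(-8 - 6\right) + 10,8 \right)} K{\left(C{\left(-1 \right)} \right)} = 30 \cdot 3 \left(-1\right) \left(5 - 1\right) \left(8 + 3 \left(-1\right) \left(5 - 1\right)\right) = 30 \cdot 3 \left(-1\right) 4 \left(8 + 3 \left(-1\right) 4\right) = 30 \left(- 12 \left(8 - 12\right)\right) = 30 \left(\left(-12\right) \left(-4\right)\right) = 30 \cdot 48 = 1440$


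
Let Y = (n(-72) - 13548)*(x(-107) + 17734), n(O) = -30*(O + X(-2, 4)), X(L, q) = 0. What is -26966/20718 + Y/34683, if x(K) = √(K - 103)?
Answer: -697505773739/119760399 - 3796*I*√210/11561 ≈ -5824.2 - 4.7582*I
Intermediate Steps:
n(O) = -30*O (n(O) = -30*(O + 0) = -30*O)
x(K) = √(-103 + K)
Y = -201954792 - 11388*I*√210 (Y = (-30*(-72) - 13548)*(√(-103 - 107) + 17734) = (2160 - 13548)*(√(-210) + 17734) = -11388*(I*√210 + 17734) = -11388*(17734 + I*√210) = -201954792 - 11388*I*√210 ≈ -2.0195e+8 - 1.6503e+5*I)
-26966/20718 + Y/34683 = -26966/20718 + (-201954792 - 11388*I*√210)/34683 = -26966*1/20718 + (-201954792 - 11388*I*√210)*(1/34683) = -13483/10359 + (-67318264/11561 - 3796*I*√210/11561) = -697505773739/119760399 - 3796*I*√210/11561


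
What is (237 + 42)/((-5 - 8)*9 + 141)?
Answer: 93/8 ≈ 11.625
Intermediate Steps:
(237 + 42)/((-5 - 8)*9 + 141) = 279/(-13*9 + 141) = 279/(-117 + 141) = 279/24 = 279*(1/24) = 93/8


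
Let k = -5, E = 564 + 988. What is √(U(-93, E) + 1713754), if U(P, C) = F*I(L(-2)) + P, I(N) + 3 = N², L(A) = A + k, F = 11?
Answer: 273*√23 ≈ 1309.3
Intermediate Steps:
E = 1552
L(A) = -5 + A (L(A) = A - 5 = -5 + A)
I(N) = -3 + N²
U(P, C) = 506 + P (U(P, C) = 11*(-3 + (-5 - 2)²) + P = 11*(-3 + (-7)²) + P = 11*(-3 + 49) + P = 11*46 + P = 506 + P)
√(U(-93, E) + 1713754) = √((506 - 93) + 1713754) = √(413 + 1713754) = √1714167 = 273*√23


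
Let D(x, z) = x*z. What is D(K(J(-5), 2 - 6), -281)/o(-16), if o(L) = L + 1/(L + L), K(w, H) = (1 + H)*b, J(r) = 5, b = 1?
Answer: -8992/171 ≈ -52.585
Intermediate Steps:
K(w, H) = 1 + H (K(w, H) = (1 + H)*1 = 1 + H)
o(L) = L + 1/(2*L)
D(K(J(-5), 2 - 6), -281)/o(-16) = ((1 + (2 - 6))*(-281))/(-16 + (1/2)/(-16)) = ((1 - 4)*(-281))/(-16 + (1/2)*(-1/16)) = (-3*(-281))/(-16 - 1/32) = 843/(-513/32) = 843*(-32/513) = -8992/171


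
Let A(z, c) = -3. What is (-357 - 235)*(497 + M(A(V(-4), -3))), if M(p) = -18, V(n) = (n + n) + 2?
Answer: -283568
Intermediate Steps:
V(n) = 2 + 2*n (V(n) = 2*n + 2 = 2 + 2*n)
(-357 - 235)*(497 + M(A(V(-4), -3))) = (-357 - 235)*(497 - 18) = -592*479 = -283568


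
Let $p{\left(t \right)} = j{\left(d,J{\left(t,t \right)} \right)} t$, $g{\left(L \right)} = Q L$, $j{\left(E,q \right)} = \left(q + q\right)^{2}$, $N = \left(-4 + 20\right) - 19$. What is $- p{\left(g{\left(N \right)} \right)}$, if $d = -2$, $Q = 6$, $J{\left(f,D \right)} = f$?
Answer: $23328$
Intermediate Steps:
$N = -3$ ($N = 16 - 19 = -3$)
$j{\left(E,q \right)} = 4 q^{2}$ ($j{\left(E,q \right)} = \left(2 q\right)^{2} = 4 q^{2}$)
$g{\left(L \right)} = 6 L$
$p{\left(t \right)} = 4 t^{3}$ ($p{\left(t \right)} = 4 t^{2} t = 4 t^{3}$)
$- p{\left(g{\left(N \right)} \right)} = - 4 \left(6 \left(-3\right)\right)^{3} = - 4 \left(-18\right)^{3} = - 4 \left(-5832\right) = \left(-1\right) \left(-23328\right) = 23328$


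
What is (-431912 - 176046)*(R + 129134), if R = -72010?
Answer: -34728992792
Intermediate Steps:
(-431912 - 176046)*(R + 129134) = (-431912 - 176046)*(-72010 + 129134) = -607958*57124 = -34728992792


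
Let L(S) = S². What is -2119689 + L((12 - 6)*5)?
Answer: -2118789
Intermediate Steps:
-2119689 + L((12 - 6)*5) = -2119689 + ((12 - 6)*5)² = -2119689 + (6*5)² = -2119689 + 30² = -2119689 + 900 = -2118789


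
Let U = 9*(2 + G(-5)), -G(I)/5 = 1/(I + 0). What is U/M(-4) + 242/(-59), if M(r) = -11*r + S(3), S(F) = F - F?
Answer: -9055/2596 ≈ -3.4881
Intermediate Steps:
S(F) = 0
G(I) = -5/I (G(I) = -5/(I + 0) = -5/I)
M(r) = -11*r (M(r) = -11*r + 0 = -11*r)
U = 27 (U = 9*(2 - 5/(-5)) = 9*(2 - 5*(-1/5)) = 9*(2 + 1) = 9*3 = 27)
U/M(-4) + 242/(-59) = 27/((-11*(-4))) + 242/(-59) = 27/44 + 242*(-1/59) = 27*(1/44) - 242/59 = 27/44 - 242/59 = -9055/2596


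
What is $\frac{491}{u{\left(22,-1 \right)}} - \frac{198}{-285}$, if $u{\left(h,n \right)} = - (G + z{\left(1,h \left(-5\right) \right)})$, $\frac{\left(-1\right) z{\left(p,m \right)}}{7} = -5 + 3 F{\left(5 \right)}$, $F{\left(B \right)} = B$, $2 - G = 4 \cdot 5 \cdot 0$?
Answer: $\frac{51133}{6460} \approx 7.9153$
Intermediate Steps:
$G = 2$ ($G = 2 - 4 \cdot 5 \cdot 0 = 2 - 20 \cdot 0 = 2 - 0 = 2 + 0 = 2$)
$z{\left(p,m \right)} = -70$ ($z{\left(p,m \right)} = - 7 \left(-5 + 3 \cdot 5\right) = - 7 \left(-5 + 15\right) = \left(-7\right) 10 = -70$)
$u{\left(h,n \right)} = 68$ ($u{\left(h,n \right)} = - (2 - 70) = \left(-1\right) \left(-68\right) = 68$)
$\frac{491}{u{\left(22,-1 \right)}} - \frac{198}{-285} = \frac{491}{68} - \frac{198}{-285} = 491 \cdot \frac{1}{68} - - \frac{66}{95} = \frac{491}{68} + \frac{66}{95} = \frac{51133}{6460}$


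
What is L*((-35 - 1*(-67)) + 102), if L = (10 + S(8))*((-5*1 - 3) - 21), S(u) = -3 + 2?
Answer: -34974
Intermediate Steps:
S(u) = -1
L = -261 (L = (10 - 1)*((-5*1 - 3) - 21) = 9*((-5 - 3) - 21) = 9*(-8 - 21) = 9*(-29) = -261)
L*((-35 - 1*(-67)) + 102) = -261*((-35 - 1*(-67)) + 102) = -261*((-35 + 67) + 102) = -261*(32 + 102) = -261*134 = -34974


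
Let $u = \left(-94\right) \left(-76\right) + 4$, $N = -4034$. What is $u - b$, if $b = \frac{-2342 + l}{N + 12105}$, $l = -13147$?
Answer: $\frac{57706997}{8071} \approx 7149.9$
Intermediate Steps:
$b = - \frac{15489}{8071}$ ($b = \frac{-2342 - 13147}{-4034 + 12105} = - \frac{15489}{8071} \approx -1.9191$)
$u = 7148$ ($u = 7144 + 4 = 7148$)
$u - b = 7148 - - \frac{15489}{8071} = 7148 + \frac{15489}{8071} = \frac{57706997}{8071}$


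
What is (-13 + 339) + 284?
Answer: 610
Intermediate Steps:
(-13 + 339) + 284 = 326 + 284 = 610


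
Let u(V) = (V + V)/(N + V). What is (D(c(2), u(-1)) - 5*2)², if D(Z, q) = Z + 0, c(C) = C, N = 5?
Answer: 64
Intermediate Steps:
u(V) = 2*V/(5 + V) (u(V) = (V + V)/(5 + V) = (2*V)/(5 + V) = 2*V/(5 + V))
D(Z, q) = Z
(D(c(2), u(-1)) - 5*2)² = (2 - 5*2)² = (2 - 10)² = (-8)² = 64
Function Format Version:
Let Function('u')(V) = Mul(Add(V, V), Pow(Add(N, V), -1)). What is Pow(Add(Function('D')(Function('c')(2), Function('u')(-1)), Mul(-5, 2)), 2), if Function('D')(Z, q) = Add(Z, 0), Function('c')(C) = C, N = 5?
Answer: 64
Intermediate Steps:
Function('u')(V) = Mul(2, V, Pow(Add(5, V), -1)) (Function('u')(V) = Mul(Add(V, V), Pow(Add(5, V), -1)) = Mul(Mul(2, V), Pow(Add(5, V), -1)) = Mul(2, V, Pow(Add(5, V), -1)))
Function('D')(Z, q) = Z
Pow(Add(Function('D')(Function('c')(2), Function('u')(-1)), Mul(-5, 2)), 2) = Pow(Add(2, Mul(-5, 2)), 2) = Pow(Add(2, -10), 2) = Pow(-8, 2) = 64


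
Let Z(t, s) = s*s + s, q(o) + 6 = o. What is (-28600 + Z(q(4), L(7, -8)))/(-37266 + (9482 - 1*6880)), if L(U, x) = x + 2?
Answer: 14285/17332 ≈ 0.82420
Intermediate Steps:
L(U, x) = 2 + x
q(o) = -6 + o
Z(t, s) = s + s**2 (Z(t, s) = s**2 + s = s + s**2)
(-28600 + Z(q(4), L(7, -8)))/(-37266 + (9482 - 1*6880)) = (-28600 + (2 - 8)*(1 + (2 - 8)))/(-37266 + (9482 - 1*6880)) = (-28600 - 6*(1 - 6))/(-37266 + (9482 - 6880)) = (-28600 - 6*(-5))/(-37266 + 2602) = (-28600 + 30)/(-34664) = -28570*(-1/34664) = 14285/17332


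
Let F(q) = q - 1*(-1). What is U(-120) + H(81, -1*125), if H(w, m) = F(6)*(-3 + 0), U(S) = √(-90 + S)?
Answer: -21 + I*√210 ≈ -21.0 + 14.491*I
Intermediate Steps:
F(q) = 1 + q (F(q) = q + 1 = 1 + q)
H(w, m) = -21 (H(w, m) = (1 + 6)*(-3 + 0) = 7*(-3) = -21)
U(-120) + H(81, -1*125) = √(-90 - 120) - 21 = √(-210) - 21 = I*√210 - 21 = -21 + I*√210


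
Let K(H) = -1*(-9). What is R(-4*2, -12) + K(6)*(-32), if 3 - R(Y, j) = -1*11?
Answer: -274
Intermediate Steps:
R(Y, j) = 14 (R(Y, j) = 3 - (-1)*11 = 3 - 1*(-11) = 3 + 11 = 14)
K(H) = 9
R(-4*2, -12) + K(6)*(-32) = 14 + 9*(-32) = 14 - 288 = -274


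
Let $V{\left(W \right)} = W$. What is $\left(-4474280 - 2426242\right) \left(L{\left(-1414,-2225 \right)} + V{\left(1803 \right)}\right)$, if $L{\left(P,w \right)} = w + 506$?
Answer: $-579643848$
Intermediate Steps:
$L{\left(P,w \right)} = 506 + w$
$\left(-4474280 - 2426242\right) \left(L{\left(-1414,-2225 \right)} + V{\left(1803 \right)}\right) = \left(-4474280 - 2426242\right) \left(\left(506 - 2225\right) + 1803\right) = - 6900522 \left(-1719 + 1803\right) = \left(-6900522\right) 84 = -579643848$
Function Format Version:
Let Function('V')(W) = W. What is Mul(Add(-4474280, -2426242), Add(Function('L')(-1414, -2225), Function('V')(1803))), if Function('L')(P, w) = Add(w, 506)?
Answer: -579643848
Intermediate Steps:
Function('L')(P, w) = Add(506, w)
Mul(Add(-4474280, -2426242), Add(Function('L')(-1414, -2225), Function('V')(1803))) = Mul(Add(-4474280, -2426242), Add(Add(506, -2225), 1803)) = Mul(-6900522, Add(-1719, 1803)) = Mul(-6900522, 84) = -579643848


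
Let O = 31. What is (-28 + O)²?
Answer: 9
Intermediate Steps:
(-28 + O)² = (-28 + 31)² = 3² = 9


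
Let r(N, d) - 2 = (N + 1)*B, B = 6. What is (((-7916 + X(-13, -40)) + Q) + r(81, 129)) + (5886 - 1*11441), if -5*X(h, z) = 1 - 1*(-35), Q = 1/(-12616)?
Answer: -819043341/63080 ≈ -12984.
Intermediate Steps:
Q = -1/12616 ≈ -7.9264e-5
X(h, z) = -36/5 (X(h, z) = -(1 - 1*(-35))/5 = -(1 + 35)/5 = -⅕*36 = -36/5)
r(N, d) = 8 + 6*N (r(N, d) = 2 + (N + 1)*6 = 2 + (1 + N)*6 = 2 + (6 + 6*N) = 8 + 6*N)
(((-7916 + X(-13, -40)) + Q) + r(81, 129)) + (5886 - 1*11441) = (((-7916 - 36/5) - 1/12616) + (8 + 6*81)) + (5886 - 1*11441) = ((-39616/5 - 1/12616) + (8 + 486)) + (5886 - 11441) = (-499795461/63080 + 494) - 5555 = -468633941/63080 - 5555 = -819043341/63080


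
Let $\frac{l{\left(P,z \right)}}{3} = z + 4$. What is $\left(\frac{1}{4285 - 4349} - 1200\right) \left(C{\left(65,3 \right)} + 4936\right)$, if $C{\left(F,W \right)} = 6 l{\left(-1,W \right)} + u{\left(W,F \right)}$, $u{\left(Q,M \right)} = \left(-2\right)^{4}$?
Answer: $- \frac{194997739}{32} \approx -6.0937 \cdot 10^{6}$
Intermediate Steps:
$l{\left(P,z \right)} = 12 + 3 z$ ($l{\left(P,z \right)} = 3 \left(z + 4\right) = 3 \left(4 + z\right) = 12 + 3 z$)
$u{\left(Q,M \right)} = 16$
$C{\left(F,W \right)} = 88 + 18 W$ ($C{\left(F,W \right)} = 6 \left(12 + 3 W\right) + 16 = \left(72 + 18 W\right) + 16 = 88 + 18 W$)
$\left(\frac{1}{4285 - 4349} - 1200\right) \left(C{\left(65,3 \right)} + 4936\right) = \left(\frac{1}{4285 - 4349} - 1200\right) \left(\left(88 + 18 \cdot 3\right) + 4936\right) = \left(\frac{1}{-64} - 1200\right) \left(\left(88 + 54\right) + 4936\right) = \left(- \frac{1}{64} - 1200\right) \left(142 + 4936\right) = \left(- \frac{76801}{64}\right) 5078 = - \frac{194997739}{32}$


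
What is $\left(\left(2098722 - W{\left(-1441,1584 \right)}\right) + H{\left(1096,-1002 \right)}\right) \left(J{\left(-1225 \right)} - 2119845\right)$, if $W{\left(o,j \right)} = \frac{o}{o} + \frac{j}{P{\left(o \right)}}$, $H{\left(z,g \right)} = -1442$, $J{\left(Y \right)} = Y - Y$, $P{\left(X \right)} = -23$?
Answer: $- \frac{102259205074845}{23} \approx -4.4461 \cdot 10^{12}$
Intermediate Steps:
$J{\left(Y \right)} = 0$
$W{\left(o,j \right)} = 1 - \frac{j}{23}$ ($W{\left(o,j \right)} = \frac{o}{o} + \frac{j}{-23} = 1 + j \left(- \frac{1}{23}\right) = 1 - \frac{j}{23}$)
$\left(\left(2098722 - W{\left(-1441,1584 \right)}\right) + H{\left(1096,-1002 \right)}\right) \left(J{\left(-1225 \right)} - 2119845\right) = \left(\left(2098722 - \left(1 - \frac{1584}{23}\right)\right) - 1442\right) \left(0 - 2119845\right) = \left(\left(2098722 - \left(1 - \frac{1584}{23}\right)\right) - 1442\right) \left(-2119845\right) = \left(\left(2098722 - - \frac{1561}{23}\right) - 1442\right) \left(-2119845\right) = \left(\left(2098722 + \frac{1561}{23}\right) - 1442\right) \left(-2119845\right) = \left(\frac{48272167}{23} - 1442\right) \left(-2119845\right) = \frac{48239001}{23} \left(-2119845\right) = - \frac{102259205074845}{23}$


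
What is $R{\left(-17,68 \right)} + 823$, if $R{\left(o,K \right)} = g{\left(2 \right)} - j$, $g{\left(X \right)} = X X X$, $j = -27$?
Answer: $858$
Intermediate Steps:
$g{\left(X \right)} = X^{3}$ ($g{\left(X \right)} = X^{2} X = X^{3}$)
$R{\left(o,K \right)} = 35$ ($R{\left(o,K \right)} = 2^{3} - -27 = 8 + 27 = 35$)
$R{\left(-17,68 \right)} + 823 = 35 + 823 = 858$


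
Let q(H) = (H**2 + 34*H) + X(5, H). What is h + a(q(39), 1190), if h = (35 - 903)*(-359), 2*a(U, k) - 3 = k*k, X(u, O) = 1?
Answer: 2039327/2 ≈ 1.0197e+6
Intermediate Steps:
q(H) = 1 + H**2 + 34*H (q(H) = (H**2 + 34*H) + 1 = 1 + H**2 + 34*H)
a(U, k) = 3/2 + k**2/2 (a(U, k) = 3/2 + (k*k)/2 = 3/2 + k**2/2)
h = 311612 (h = -868*(-359) = 311612)
h + a(q(39), 1190) = 311612 + (3/2 + (1/2)*1190**2) = 311612 + (3/2 + (1/2)*1416100) = 311612 + (3/2 + 708050) = 311612 + 1416103/2 = 2039327/2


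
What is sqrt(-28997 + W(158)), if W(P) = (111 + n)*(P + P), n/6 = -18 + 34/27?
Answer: I*sqrt(230953)/3 ≈ 160.19*I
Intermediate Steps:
n = -904/9 (n = 6*(-18 + 34/27) = 6*(-452/27) = -904/9 ≈ -100.44)
W(P) = 190*P/9 (W(P) = (111 - 904/9)*(P + P) = 95*(2*P)/9 = 190*P/9)
sqrt(-28997 + W(158)) = sqrt(-28997 + (190/9)*158) = sqrt(-28997 + 30020/9) = sqrt(-230953/9) = I*sqrt(230953)/3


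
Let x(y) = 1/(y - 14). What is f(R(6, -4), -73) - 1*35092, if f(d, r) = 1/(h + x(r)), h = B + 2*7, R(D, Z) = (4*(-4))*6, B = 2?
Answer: -48812885/1391 ≈ -35092.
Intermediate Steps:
R(D, Z) = -96 (R(D, Z) = -16*6 = -96)
x(y) = 1/(-14 + y)
h = 16 (h = 2 + 2*7 = 2 + 14 = 16)
f(d, r) = 1/(16 + 1/(-14 + r))
f(R(6, -4), -73) - 1*35092 = (-14 - 73)/(-223 + 16*(-73)) - 1*35092 = -87/(-223 - 1168) - 35092 = -87/(-1391) - 35092 = -1/1391*(-87) - 35092 = 87/1391 - 35092 = -48812885/1391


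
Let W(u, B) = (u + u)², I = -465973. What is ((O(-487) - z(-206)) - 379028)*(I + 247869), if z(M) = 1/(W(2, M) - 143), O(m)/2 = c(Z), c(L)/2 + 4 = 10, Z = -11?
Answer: 10498110410728/127 ≈ 8.2662e+10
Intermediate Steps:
c(L) = 12 (c(L) = -8 + 2*10 = -8 + 20 = 12)
O(m) = 24 (O(m) = 2*12 = 24)
W(u, B) = 4*u² (W(u, B) = (2*u)² = 4*u²)
z(M) = -1/127 (z(M) = 1/(4*2² - 143) = 1/(4*4 - 143) = 1/(16 - 143) = 1/(-127) = -1/127)
((O(-487) - z(-206)) - 379028)*(I + 247869) = ((24 - 1*(-1/127)) - 379028)*(-465973 + 247869) = ((24 + 1/127) - 379028)*(-218104) = (3049/127 - 379028)*(-218104) = -48133507/127*(-218104) = 10498110410728/127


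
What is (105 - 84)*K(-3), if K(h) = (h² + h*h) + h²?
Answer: 567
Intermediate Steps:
K(h) = 3*h² (K(h) = (h² + h²) + h² = 2*h² + h² = 3*h²)
(105 - 84)*K(-3) = (105 - 84)*(3*(-3)²) = 21*(3*9) = 21*27 = 567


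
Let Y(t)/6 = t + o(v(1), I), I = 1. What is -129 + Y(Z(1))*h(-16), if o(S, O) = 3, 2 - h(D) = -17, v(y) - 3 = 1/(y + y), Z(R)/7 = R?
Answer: 1011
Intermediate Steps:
Z(R) = 7*R
v(y) = 3 + 1/(2*y) (v(y) = 3 + 1/(y + y) = 3 + 1/(2*y))
h(D) = 19 (h(D) = 2 - 1*(-17) = 2 + 17 = 19)
Y(t) = 18 + 6*t (Y(t) = 6*(t + 3) = 6*(3 + t) = 18 + 6*t)
-129 + Y(Z(1))*h(-16) = -129 + (18 + 6*(7*1))*19 = -129 + (18 + 6*7)*19 = -129 + (18 + 42)*19 = -129 + 60*19 = -129 + 1140 = 1011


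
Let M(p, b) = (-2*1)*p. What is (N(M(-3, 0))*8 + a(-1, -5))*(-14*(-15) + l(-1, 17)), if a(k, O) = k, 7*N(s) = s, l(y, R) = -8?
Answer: 8282/7 ≈ 1183.1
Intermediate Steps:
M(p, b) = -2*p
N(s) = s/7
(N(M(-3, 0))*8 + a(-1, -5))*(-14*(-15) + l(-1, 17)) = (((-2*(-3))/7)*8 - 1)*(-14*(-15) - 8) = (((⅐)*6)*8 - 1)*(210 - 8) = ((6/7)*8 - 1)*202 = (48/7 - 1)*202 = (41/7)*202 = 8282/7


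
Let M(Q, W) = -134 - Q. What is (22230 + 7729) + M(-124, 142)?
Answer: 29949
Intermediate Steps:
(22230 + 7729) + M(-124, 142) = (22230 + 7729) + (-134 - 1*(-124)) = 29959 + (-134 + 124) = 29959 - 10 = 29949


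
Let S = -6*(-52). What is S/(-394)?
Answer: -156/197 ≈ -0.79188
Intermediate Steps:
S = 312
S/(-394) = 312/(-394) = 312*(-1/394) = -156/197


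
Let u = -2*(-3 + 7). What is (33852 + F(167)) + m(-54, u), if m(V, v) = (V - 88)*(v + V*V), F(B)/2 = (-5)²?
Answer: -379034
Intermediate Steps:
u = -8 (u = -2*4 = -8)
F(B) = 50 (F(B) = 2*(-5)² = 2*25 = 50)
m(V, v) = (-88 + V)*(v + V²)
(33852 + F(167)) + m(-54, u) = (33852 + 50) + ((-54)³ - 88*(-8) - 88*(-54)² - 54*(-8)) = 33902 + (-157464 + 704 - 88*2916 + 432) = 33902 + (-157464 + 704 - 256608 + 432) = 33902 - 412936 = -379034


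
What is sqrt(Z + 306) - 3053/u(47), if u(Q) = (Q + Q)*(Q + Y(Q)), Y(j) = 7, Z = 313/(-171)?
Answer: -3053/5076 + sqrt(988247)/57 ≈ 16.839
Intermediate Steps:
Z = -313/171 (Z = 313*(-1/171) = -313/171 ≈ -1.8304)
u(Q) = 2*Q*(7 + Q) (u(Q) = (Q + Q)*(Q + 7) = (2*Q)*(7 + Q) = 2*Q*(7 + Q))
sqrt(Z + 306) - 3053/u(47) = sqrt(-313/171 + 306) - 3053*1/(94*(7 + 47)) = sqrt(52013/171) - 3053/(2*47*54) = sqrt(988247)/57 - 3053/5076 = -3053/5076 + sqrt(988247)/57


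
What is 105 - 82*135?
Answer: -10965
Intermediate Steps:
105 - 82*135 = 105 - 11070 = -10965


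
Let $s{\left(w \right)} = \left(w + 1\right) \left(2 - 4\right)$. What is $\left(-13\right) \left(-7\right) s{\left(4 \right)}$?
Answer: $-910$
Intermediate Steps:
$s{\left(w \right)} = -2 - 2 w$ ($s{\left(w \right)} = \left(1 + w\right) \left(-2\right) = -2 - 2 w$)
$\left(-13\right) \left(-7\right) s{\left(4 \right)} = \left(-13\right) \left(-7\right) \left(-2 - 8\right) = 91 \left(-2 - 8\right) = 91 \left(-10\right) = -910$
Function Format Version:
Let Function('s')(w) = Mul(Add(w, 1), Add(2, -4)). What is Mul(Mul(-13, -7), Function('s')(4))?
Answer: -910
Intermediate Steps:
Function('s')(w) = Add(-2, Mul(-2, w)) (Function('s')(w) = Mul(Add(1, w), -2) = Add(-2, Mul(-2, w)))
Mul(Mul(-13, -7), Function('s')(4)) = Mul(Mul(-13, -7), Add(-2, Mul(-2, 4))) = Mul(91, Add(-2, -8)) = Mul(91, -10) = -910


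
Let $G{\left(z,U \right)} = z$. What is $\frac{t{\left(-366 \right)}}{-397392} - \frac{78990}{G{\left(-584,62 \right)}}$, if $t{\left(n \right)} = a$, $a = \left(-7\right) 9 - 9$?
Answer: $\frac{326979543}{2417468} \approx 135.26$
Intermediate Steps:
$a = -72$ ($a = -63 - 9 = -72$)
$t{\left(n \right)} = -72$
$\frac{t{\left(-366 \right)}}{-397392} - \frac{78990}{G{\left(-584,62 \right)}} = - \frac{72}{-397392} - \frac{78990}{-584} = \left(-72\right) \left(- \frac{1}{397392}\right) - - \frac{39495}{292} = \frac{3}{16558} + \frac{39495}{292} = \frac{326979543}{2417468}$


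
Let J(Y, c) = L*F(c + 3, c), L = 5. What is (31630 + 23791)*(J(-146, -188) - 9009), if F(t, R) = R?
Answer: -551383529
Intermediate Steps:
J(Y, c) = 5*c
(31630 + 23791)*(J(-146, -188) - 9009) = (31630 + 23791)*(5*(-188) - 9009) = 55421*(-940 - 9009) = 55421*(-9949) = -551383529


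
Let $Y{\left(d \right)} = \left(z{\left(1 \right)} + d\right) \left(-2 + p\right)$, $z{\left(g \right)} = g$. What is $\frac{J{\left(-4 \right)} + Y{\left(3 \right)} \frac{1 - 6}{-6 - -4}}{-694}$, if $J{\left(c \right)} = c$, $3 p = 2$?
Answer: $\frac{26}{1041} \approx 0.024976$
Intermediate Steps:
$p = \frac{2}{3}$ ($p = \frac{1}{3} \cdot 2 = \frac{2}{3} \approx 0.66667$)
$Y{\left(d \right)} = - \frac{4}{3} - \frac{4 d}{3}$ ($Y{\left(d \right)} = \left(1 + d\right) \left(-2 + \frac{2}{3}\right) = \left(1 + d\right) \left(- \frac{4}{3}\right) = - \frac{4}{3} - \frac{4 d}{3}$)
$\frac{J{\left(-4 \right)} + Y{\left(3 \right)} \frac{1 - 6}{-6 - -4}}{-694} = \frac{-4 + \left(- \frac{4}{3} - 4\right) \frac{1 - 6}{-6 - -4}}{-694} = \left(-4 + \left(- \frac{4}{3} - 4\right) \left(- \frac{5}{-6 + 4}\right)\right) \left(- \frac{1}{694}\right) = \left(-4 - \frac{16 \left(- \frac{5}{-2}\right)}{3}\right) \left(- \frac{1}{694}\right) = \left(-4 - \frac{16 \left(\left(-5\right) \left(- \frac{1}{2}\right)\right)}{3}\right) \left(- \frac{1}{694}\right) = \left(-4 - \frac{40}{3}\right) \left(- \frac{1}{694}\right) = \left(- \frac{52}{3}\right) \left(- \frac{1}{694}\right) = \frac{26}{1041}$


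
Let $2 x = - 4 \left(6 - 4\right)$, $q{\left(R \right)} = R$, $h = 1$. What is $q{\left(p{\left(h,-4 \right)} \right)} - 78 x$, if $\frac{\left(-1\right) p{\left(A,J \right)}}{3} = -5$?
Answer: $327$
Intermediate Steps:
$p{\left(A,J \right)} = 15$ ($p{\left(A,J \right)} = \left(-3\right) \left(-5\right) = 15$)
$x = -4$ ($x = \frac{\left(-4\right) \left(6 - 4\right)}{2} = \frac{\left(-4\right) 2}{2} = \frac{1}{2} \left(-8\right) = -4$)
$q{\left(p{\left(h,-4 \right)} \right)} - 78 x = 15 - -312 = 15 + 312 = 327$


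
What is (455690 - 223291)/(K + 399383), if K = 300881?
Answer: 232399/700264 ≈ 0.33187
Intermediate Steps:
(455690 - 223291)/(K + 399383) = (455690 - 223291)/(300881 + 399383) = 232399/700264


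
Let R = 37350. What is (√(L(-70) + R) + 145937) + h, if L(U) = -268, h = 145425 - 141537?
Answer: 149825 + √37082 ≈ 1.5002e+5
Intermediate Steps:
h = 3888
(√(L(-70) + R) + 145937) + h = (√(-268 + 37350) + 145937) + 3888 = (√37082 + 145937) + 3888 = (145937 + √37082) + 3888 = 149825 + √37082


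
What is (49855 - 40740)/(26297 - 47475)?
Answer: -9115/21178 ≈ -0.43040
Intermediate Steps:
(49855 - 40740)/(26297 - 47475) = 9115/(-21178) = 9115*(-1/21178) = -9115/21178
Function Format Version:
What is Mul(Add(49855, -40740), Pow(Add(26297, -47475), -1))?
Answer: Rational(-9115, 21178) ≈ -0.43040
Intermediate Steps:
Mul(Add(49855, -40740), Pow(Add(26297, -47475), -1)) = Mul(9115, Pow(-21178, -1)) = Mul(9115, Rational(-1, 21178)) = Rational(-9115, 21178)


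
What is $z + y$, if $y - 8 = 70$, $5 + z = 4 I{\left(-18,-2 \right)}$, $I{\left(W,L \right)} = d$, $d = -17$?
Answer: $5$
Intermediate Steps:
$I{\left(W,L \right)} = -17$
$z = -73$ ($z = -5 + 4 \left(-17\right) = -5 - 68 = -73$)
$y = 78$ ($y = 8 + 70 = 78$)
$z + y = -73 + 78 = 5$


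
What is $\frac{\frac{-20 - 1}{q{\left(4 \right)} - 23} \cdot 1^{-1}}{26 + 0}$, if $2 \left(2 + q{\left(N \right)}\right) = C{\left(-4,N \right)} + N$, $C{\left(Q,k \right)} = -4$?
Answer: $\frac{21}{650} \approx 0.032308$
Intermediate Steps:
$q{\left(N \right)} = -4 + \frac{N}{2}$ ($q{\left(N \right)} = -2 + \frac{-4 + N}{2} = -2 + \left(-2 + \frac{N}{2}\right) = -4 + \frac{N}{2}$)
$\frac{\frac{-20 - 1}{q{\left(4 \right)} - 23} \cdot 1^{-1}}{26 + 0} = \frac{\frac{-20 - 1}{\left(-4 + \frac{1}{2} \cdot 4\right) - 23} \cdot 1^{-1}}{26 + 0} = \frac{- \frac{21}{\left(-4 + 2\right) - 23} \cdot 1}{26} = - \frac{21}{-2 - 23} \cdot 1 \cdot \frac{1}{26} = - \frac{21}{-25} \cdot 1 \cdot \frac{1}{26} = \left(-21\right) \left(- \frac{1}{25}\right) 1 \cdot \frac{1}{26} = \frac{21}{25} \cdot 1 \cdot \frac{1}{26} = \frac{21}{25} \cdot \frac{1}{26} = \frac{21}{650}$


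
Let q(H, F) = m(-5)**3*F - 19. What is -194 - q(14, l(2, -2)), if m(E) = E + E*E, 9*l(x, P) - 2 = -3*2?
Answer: 30425/9 ≈ 3380.6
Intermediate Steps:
l(x, P) = -4/9 (l(x, P) = 2/9 + (-3*2)/9 = 2/9 + (1/9)*(-6) = 2/9 - 2/3 = -4/9)
m(E) = E + E**2
q(H, F) = -19 + 8000*F (q(H, F) = (-5*(1 - 5))**3*F - 19 = (-5*(-4))**3*F - 19 = 20**3*F - 19 = 8000*F - 19 = -19 + 8000*F)
-194 - q(14, l(2, -2)) = -194 - (-19 + 8000*(-4/9)) = -194 - (-19 - 32000/9) = -194 - 1*(-32171/9) = -194 + 32171/9 = 30425/9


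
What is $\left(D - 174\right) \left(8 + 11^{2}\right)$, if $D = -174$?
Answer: $-44892$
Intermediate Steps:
$\left(D - 174\right) \left(8 + 11^{2}\right) = \left(-174 - 174\right) \left(8 + 11^{2}\right) = - 348 \left(8 + 121\right) = \left(-348\right) 129 = -44892$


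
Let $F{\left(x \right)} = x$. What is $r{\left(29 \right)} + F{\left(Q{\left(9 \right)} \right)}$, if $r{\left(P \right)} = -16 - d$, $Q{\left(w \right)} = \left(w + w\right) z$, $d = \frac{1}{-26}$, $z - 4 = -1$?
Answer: $\frac{989}{26} \approx 38.038$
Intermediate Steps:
$z = 3$ ($z = 4 - 1 = 3$)
$d = - \frac{1}{26} \approx -0.038462$
$Q{\left(w \right)} = 6 w$ ($Q{\left(w \right)} = \left(w + w\right) 3 = 2 w 3 = 6 w$)
$r{\left(P \right)} = - \frac{415}{26}$ ($r{\left(P \right)} = -16 - - \frac{1}{26} = -16 + \frac{1}{26} = - \frac{415}{26}$)
$r{\left(29 \right)} + F{\left(Q{\left(9 \right)} \right)} = - \frac{415}{26} + 6 \cdot 9 = - \frac{415}{26} + 54 = \frac{989}{26}$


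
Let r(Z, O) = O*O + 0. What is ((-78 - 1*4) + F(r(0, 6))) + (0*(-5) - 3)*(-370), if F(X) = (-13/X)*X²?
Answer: 560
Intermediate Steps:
r(Z, O) = O² (r(Z, O) = O² + 0 = O²)
F(X) = -13*X
((-78 - 1*4) + F(r(0, 6))) + (0*(-5) - 3)*(-370) = ((-78 - 1*4) - 13*6²) + (0*(-5) - 3)*(-370) = ((-78 - 4) - 13*36) + (0 - 3)*(-370) = (-82 - 468) - 3*(-370) = -550 + 1110 = 560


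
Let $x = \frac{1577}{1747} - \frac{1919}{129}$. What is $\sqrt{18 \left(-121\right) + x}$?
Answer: $\frac{i \sqrt{111326994901662}}{225363} \approx 46.819 i$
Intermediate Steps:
$x = - \frac{3149060}{225363}$ ($x = 1577 \cdot \frac{1}{1747} - \frac{1919}{129} = \frac{1577}{1747} - \frac{1919}{129} = - \frac{3149060}{225363} \approx -13.973$)
$\sqrt{18 \left(-121\right) + x} = \sqrt{18 \left(-121\right) - \frac{3149060}{225363}} = \sqrt{-2178 - \frac{3149060}{225363}} = \sqrt{- \frac{493989674}{225363}} = \frac{i \sqrt{111326994901662}}{225363}$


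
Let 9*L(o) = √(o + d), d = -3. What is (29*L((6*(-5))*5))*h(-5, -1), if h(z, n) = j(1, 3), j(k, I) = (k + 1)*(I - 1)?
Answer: 116*I*√17/3 ≈ 159.43*I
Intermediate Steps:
j(k, I) = (1 + k)*(-1 + I)
L(o) = √(-3 + o)/9 (L(o) = √(o - 3)/9 = √(-3 + o)/9)
h(z, n) = 4 (h(z, n) = -1 + 3 - 1*1 + 3*1 = -1 + 3 - 1 + 3 = 4)
(29*L((6*(-5))*5))*h(-5, -1) = (29*(√(-3 + (6*(-5))*5)/9))*4 = (29*(√(-3 - 30*5)/9))*4 = (29*(√(-3 - 150)/9))*4 = (29*(√(-153)/9))*4 = (29*((3*I*√17)/9))*4 = (29*(I*√17/3))*4 = (29*I*√17/3)*4 = 116*I*√17/3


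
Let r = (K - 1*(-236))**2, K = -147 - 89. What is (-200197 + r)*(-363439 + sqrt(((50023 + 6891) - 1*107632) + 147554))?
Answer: 72759397483 - 400394*sqrt(24209) ≈ 7.2697e+10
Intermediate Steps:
K = -236
r = 0 (r = (-236 - 1*(-236))**2 = (-236 + 236)**2 = 0**2 = 0)
(-200197 + r)*(-363439 + sqrt(((50023 + 6891) - 1*107632) + 147554)) = (-200197 + 0)*(-363439 + sqrt(((50023 + 6891) - 1*107632) + 147554)) = -200197*(-363439 + sqrt((56914 - 107632) + 147554)) = -200197*(-363439 + sqrt(-50718 + 147554)) = -200197*(-363439 + sqrt(96836)) = -200197*(-363439 + 2*sqrt(24209)) = 72759397483 - 400394*sqrt(24209)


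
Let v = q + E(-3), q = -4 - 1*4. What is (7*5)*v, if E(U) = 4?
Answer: -140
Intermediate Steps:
q = -8 (q = -4 - 4 = -8)
v = -4 (v = -8 + 4 = -4)
(7*5)*v = (7*5)*(-4) = 35*(-4) = -140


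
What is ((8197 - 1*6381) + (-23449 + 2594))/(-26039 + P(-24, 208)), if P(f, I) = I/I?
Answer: 19039/26038 ≈ 0.73120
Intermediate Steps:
P(f, I) = 1
((8197 - 1*6381) + (-23449 + 2594))/(-26039 + P(-24, 208)) = ((8197 - 1*6381) + (-23449 + 2594))/(-26039 + 1) = ((8197 - 6381) - 20855)/(-26038) = (1816 - 20855)*(-1/26038) = -19039*(-1/26038) = 19039/26038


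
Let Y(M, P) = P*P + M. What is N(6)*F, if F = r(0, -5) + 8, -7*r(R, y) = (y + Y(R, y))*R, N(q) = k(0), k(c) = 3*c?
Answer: 0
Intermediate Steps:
Y(M, P) = M + P**2 (Y(M, P) = P**2 + M = M + P**2)
N(q) = 0 (N(q) = 3*0 = 0)
r(R, y) = -R*(R + y + y**2)/7 (r(R, y) = -(y + (R + y**2))*R/7 = -(R + y + y**2)*R/7 = -R*(R + y + y**2)/7)
F = 8 (F = -1/7*0*(0 - 5 + (-5)**2) + 8 = -1/7*0*(0 - 5 + 25) + 8 = -1/7*0*20 + 8 = 0 + 8 = 8)
N(6)*F = 0*8 = 0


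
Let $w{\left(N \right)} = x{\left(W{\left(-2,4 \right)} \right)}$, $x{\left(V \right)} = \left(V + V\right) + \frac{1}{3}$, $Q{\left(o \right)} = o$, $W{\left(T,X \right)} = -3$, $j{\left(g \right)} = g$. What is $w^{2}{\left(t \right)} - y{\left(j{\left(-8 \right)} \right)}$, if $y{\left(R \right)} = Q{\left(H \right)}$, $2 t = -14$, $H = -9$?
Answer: $\frac{370}{9} \approx 41.111$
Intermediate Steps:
$t = -7$ ($t = \frac{1}{2} \left(-14\right) = -7$)
$x{\left(V \right)} = \frac{1}{3} + 2 V$ ($x{\left(V \right)} = 2 V + \frac{1}{3} = \frac{1}{3} + 2 V$)
$w{\left(N \right)} = - \frac{17}{3}$ ($w{\left(N \right)} = \frac{1}{3} + 2 \left(-3\right) = \frac{1}{3} - 6 = - \frac{17}{3}$)
$y{\left(R \right)} = -9$
$w^{2}{\left(t \right)} - y{\left(j{\left(-8 \right)} \right)} = \left(- \frac{17}{3}\right)^{2} - -9 = \frac{289}{9} + 9 = \frac{370}{9}$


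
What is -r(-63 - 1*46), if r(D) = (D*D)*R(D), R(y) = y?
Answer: 1295029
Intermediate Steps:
r(D) = D**3 (r(D) = (D*D)*D = D**2*D = D**3)
-r(-63 - 1*46) = -(-63 - 1*46)**3 = -(-63 - 46)**3 = -1*(-109)**3 = -1*(-1295029) = 1295029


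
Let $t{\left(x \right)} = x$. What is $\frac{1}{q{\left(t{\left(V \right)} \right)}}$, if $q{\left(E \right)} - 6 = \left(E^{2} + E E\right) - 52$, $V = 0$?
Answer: $- \frac{1}{46} \approx -0.021739$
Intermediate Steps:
$q{\left(E \right)} = -46 + 2 E^{2}$ ($q{\left(E \right)} = 6 - \left(52 - E^{2} - E E\right) = 6 + \left(\left(E^{2} + E^{2}\right) - 52\right) = 6 + \left(2 E^{2} - 52\right) = 6 + \left(-52 + 2 E^{2}\right) = -46 + 2 E^{2}$)
$\frac{1}{q{\left(t{\left(V \right)} \right)}} = \frac{1}{-46 + 2 \cdot 0^{2}} = \frac{1}{-46 + 2 \cdot 0} = \frac{1}{-46 + 0} = \frac{1}{-46} = - \frac{1}{46}$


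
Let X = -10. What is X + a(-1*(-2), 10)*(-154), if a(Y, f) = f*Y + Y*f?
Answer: -6170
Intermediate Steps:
a(Y, f) = 2*Y*f (a(Y, f) = Y*f + Y*f = 2*Y*f)
X + a(-1*(-2), 10)*(-154) = -10 + (2*(-1*(-2))*10)*(-154) = -10 + (2*2*10)*(-154) = -10 + 40*(-154) = -10 - 6160 = -6170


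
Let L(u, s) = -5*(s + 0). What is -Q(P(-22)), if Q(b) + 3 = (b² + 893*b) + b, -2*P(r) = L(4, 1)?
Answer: -8953/4 ≈ -2238.3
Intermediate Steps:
L(u, s) = -5*s
P(r) = 5/2 (P(r) = -(-5)/2 = -½*(-5) = 5/2)
Q(b) = -3 + b² + 894*b (Q(b) = -3 + ((b² + 893*b) + b) = -3 + (b² + 894*b) = -3 + b² + 894*b)
-Q(P(-22)) = -(-3 + (5/2)² + 894*(5/2)) = -(-3 + 25/4 + 2235) = -1*8953/4 = -8953/4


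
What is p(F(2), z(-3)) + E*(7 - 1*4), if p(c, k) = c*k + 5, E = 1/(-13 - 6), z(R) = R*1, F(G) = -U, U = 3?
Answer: 263/19 ≈ 13.842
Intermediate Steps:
F(G) = -3 (F(G) = -1*3 = -3)
z(R) = R
E = -1/19 (E = 1/(-19) = -1/19 ≈ -0.052632)
p(c, k) = 5 + c*k
p(F(2), z(-3)) + E*(7 - 1*4) = (5 - 3*(-3)) - (7 - 1*4)/19 = (5 + 9) - (7 - 4)/19 = 14 - 1/19*3 = 14 - 3/19 = 263/19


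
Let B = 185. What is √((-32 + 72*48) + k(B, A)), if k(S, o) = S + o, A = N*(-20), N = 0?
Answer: 3*√401 ≈ 60.075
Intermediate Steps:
A = 0 (A = 0*(-20) = 0)
√((-32 + 72*48) + k(B, A)) = √((-32 + 72*48) + (185 + 0)) = √((-32 + 3456) + 185) = √(3424 + 185) = √3609 = 3*√401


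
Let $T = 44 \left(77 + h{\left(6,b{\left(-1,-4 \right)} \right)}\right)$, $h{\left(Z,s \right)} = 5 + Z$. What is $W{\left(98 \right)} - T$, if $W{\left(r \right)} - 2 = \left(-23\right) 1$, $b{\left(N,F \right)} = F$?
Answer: $-3893$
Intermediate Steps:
$W{\left(r \right)} = -21$ ($W{\left(r \right)} = 2 - 23 = -21$)
$T = 3872$ ($T = 44 \left(77 + \left(5 + 6\right)\right) = 44 \left(77 + 11\right) = 44 \cdot 88 = 3872$)
$W{\left(98 \right)} - T = -21 - 3872 = -3893$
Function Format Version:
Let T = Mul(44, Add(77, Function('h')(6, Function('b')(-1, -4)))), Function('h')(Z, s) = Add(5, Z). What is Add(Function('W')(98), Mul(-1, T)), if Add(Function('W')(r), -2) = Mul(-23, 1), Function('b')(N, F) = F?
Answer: -3893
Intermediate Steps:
Function('W')(r) = -21 (Function('W')(r) = Add(2, Mul(-23, 1)) = Add(2, -23) = -21)
T = 3872 (T = Mul(44, Add(77, Add(5, 6))) = Mul(44, Add(77, 11)) = Mul(44, 88) = 3872)
Add(Function('W')(98), Mul(-1, T)) = Add(-21, Mul(-1, 3872)) = Add(-21, -3872) = -3893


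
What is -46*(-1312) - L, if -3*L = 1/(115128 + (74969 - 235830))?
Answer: 8280234047/137199 ≈ 60352.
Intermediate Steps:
L = 1/137199 (L = -1/(3*(115128 + (74969 - 235830))) = -1/(3*(115128 - 160861)) = -⅓/(-45733) = -⅓*(-1/45733) = 1/137199 ≈ 7.2887e-6)
-46*(-1312) - L = -46*(-1312) - 1*1/137199 = 60352 - 1/137199 = 8280234047/137199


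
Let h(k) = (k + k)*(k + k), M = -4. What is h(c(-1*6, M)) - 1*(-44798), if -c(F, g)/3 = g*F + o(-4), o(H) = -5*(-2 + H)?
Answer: 149774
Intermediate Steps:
o(H) = 10 - 5*H
c(F, g) = -90 - 3*F*g (c(F, g) = -3*(g*F + (10 - 5*(-4))) = -3*(F*g + (10 + 20)) = -3*(F*g + 30) = -3*(30 + F*g) = -90 - 3*F*g)
h(k) = 4*k² (h(k) = (2*k)*(2*k) = 4*k²)
h(c(-1*6, M)) - 1*(-44798) = 4*(-90 - 3*(-1*6)*(-4))² - 1*(-44798) = 4*(-90 - 3*(-6)*(-4))² + 44798 = 4*(-90 - 72)² + 44798 = 4*(-162)² + 44798 = 4*26244 + 44798 = 104976 + 44798 = 149774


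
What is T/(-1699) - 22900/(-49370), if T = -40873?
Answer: 205680711/8387963 ≈ 24.521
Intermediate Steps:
T/(-1699) - 22900/(-49370) = -40873/(-1699) - 22900/(-49370) = -40873*(-1/1699) - 22900*(-1/49370) = 40873/1699 + 2290/4937 = 205680711/8387963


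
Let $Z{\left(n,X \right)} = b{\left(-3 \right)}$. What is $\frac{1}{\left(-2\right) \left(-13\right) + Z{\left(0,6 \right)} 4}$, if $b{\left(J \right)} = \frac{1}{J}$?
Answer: $\frac{3}{74} \approx 0.040541$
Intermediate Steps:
$Z{\left(n,X \right)} = - \frac{1}{3}$ ($Z{\left(n,X \right)} = \frac{1}{-3} = - \frac{1}{3}$)
$\frac{1}{\left(-2\right) \left(-13\right) + Z{\left(0,6 \right)} 4} = \frac{1}{\left(-2\right) \left(-13\right) - \frac{4}{3}} = \frac{1}{26 - \frac{4}{3}} = \frac{1}{\frac{74}{3}} = \frac{3}{74}$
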